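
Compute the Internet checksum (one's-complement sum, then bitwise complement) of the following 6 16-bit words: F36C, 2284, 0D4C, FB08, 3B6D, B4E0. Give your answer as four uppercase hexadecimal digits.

One's-complement addition (fold any carry out of bit 15 back into bit 0):
  0xF36C + 0x2284 = 0x115F0 → wrap carry → 0x15F1
  0x15F1 + 0x0D4C = 0x0233D
  0x233D + 0xFB08 = 0x11E45 → wrap carry → 0x1E46
  0x1E46 + 0x3B6D = 0x059B3
  0x59B3 + 0xB4E0 = 0x10E93 → wrap carry → 0x0E94
One's-complement sum = 0x0E94.
Checksum = ~0x0E94 & 0xFFFF = 0xF16B.

F16B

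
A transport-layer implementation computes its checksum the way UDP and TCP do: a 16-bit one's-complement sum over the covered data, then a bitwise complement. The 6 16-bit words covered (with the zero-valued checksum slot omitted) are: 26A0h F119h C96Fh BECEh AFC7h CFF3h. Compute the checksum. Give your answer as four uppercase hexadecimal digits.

One's-complement addition (fold any carry out of bit 15 back into bit 0):
  0x26A0 + 0xF119 = 0x117B9 → wrap carry → 0x17BA
  0x17BA + 0xC96F = 0x0E129
  0xE129 + 0xBECE = 0x19FF7 → wrap carry → 0x9FF8
  0x9FF8 + 0xAFC7 = 0x14FBF → wrap carry → 0x4FC0
  0x4FC0 + 0xCFF3 = 0x11FB3 → wrap carry → 0x1FB4
One's-complement sum = 0x1FB4.
Checksum = ~0x1FB4 & 0xFFFF = 0xE04B.

E04B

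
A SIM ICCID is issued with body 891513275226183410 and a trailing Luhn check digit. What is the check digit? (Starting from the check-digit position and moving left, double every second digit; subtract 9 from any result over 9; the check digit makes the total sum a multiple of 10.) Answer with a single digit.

3

Partial digits right→left: 0 1 4 3 8 1 6 2 2 5 7 2 3 1 5 1 9 8
Double every second digit counting from the check-digit position (so the 1st, 3rd, 5th, ... of the partial from the right).
  doubled (with −9 where >9): 0 8 7 3 4 5 6 1 9 → sum 43
  kept as-is: 1 3 1 2 5 2 1 1 8 → sum 24
Total = 43 + 24 = 67.
Check digit = (10 − (67 mod 10)) mod 10 = 3.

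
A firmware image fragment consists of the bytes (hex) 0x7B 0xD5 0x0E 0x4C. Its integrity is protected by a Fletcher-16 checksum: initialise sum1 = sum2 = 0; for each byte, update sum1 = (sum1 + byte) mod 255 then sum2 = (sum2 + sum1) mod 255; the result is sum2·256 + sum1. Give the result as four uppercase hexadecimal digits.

D7AB

Running sums (mod 255):
  after byte 0 (0x7B): sum1=123, sum2=123
  after byte 1 (0xD5): sum1=81, sum2=204
  after byte 2 (0x0E): sum1=95, sum2=44
  after byte 3 (0x4C): sum1=171, sum2=215
Checksum = sum2·256 + sum1 = 215·256 + 171 = 55211 = 0xD7AB.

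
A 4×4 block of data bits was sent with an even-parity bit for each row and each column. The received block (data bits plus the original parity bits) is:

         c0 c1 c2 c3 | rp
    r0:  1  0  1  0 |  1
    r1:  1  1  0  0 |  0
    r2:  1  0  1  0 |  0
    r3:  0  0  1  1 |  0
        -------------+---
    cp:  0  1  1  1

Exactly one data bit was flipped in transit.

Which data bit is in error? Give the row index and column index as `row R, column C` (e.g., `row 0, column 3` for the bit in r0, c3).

row 0, column 0

Recompute each row's even parity and compare to rp:
  r0: data parity 0, sent rp 1 → mismatch
  r1: data parity 0, sent rp 0 → ok
  r2: data parity 0, sent rp 0 → ok
  r3: data parity 0, sent rp 0 → ok
Recompute each column's even parity and compare to cp:
  c0: data parity 1, sent cp 0 → mismatch
  c1: data parity 1, sent cp 1 → ok
  c2: data parity 1, sent cp 1 → ok
  c3: data parity 1, sent cp 1 → ok
Exactly one row (r0) and one column (c0) fail → the flipped bit is at their intersection.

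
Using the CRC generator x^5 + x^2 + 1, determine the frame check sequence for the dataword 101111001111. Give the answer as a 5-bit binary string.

00101

Append 5 zeros: 10111100111100000. Divide by 100101 (XOR where the leading bit is 1):
  pos 0: 101111 XOR 100101 = 001010
  pos 2: 101000 XOR 100101 = 001101
  pos 4: 110111 XOR 100101 = 010010
  pos 5: 100101 XOR 100101 = 000000
  pos 11: 100000 XOR 100101 = 000101
Remainder (last 5 bits) = 00101. This is the CRC / FCS.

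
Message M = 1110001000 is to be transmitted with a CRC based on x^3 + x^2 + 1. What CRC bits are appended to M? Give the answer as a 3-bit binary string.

Append 3 zeros: 1110001000000. Divide by 1101 (XOR where the leading bit is 1):
  pos 0: 1110 XOR 1101 = 0011
  pos 2: 1100 XOR 1101 = 0001
  pos 5: 1100 XOR 1101 = 0001
  pos 8: 1000 XOR 1101 = 0101
  pos 9: 1010 XOR 1101 = 0111
Remainder (last 3 bits) = 111. This is the CRC / FCS.

111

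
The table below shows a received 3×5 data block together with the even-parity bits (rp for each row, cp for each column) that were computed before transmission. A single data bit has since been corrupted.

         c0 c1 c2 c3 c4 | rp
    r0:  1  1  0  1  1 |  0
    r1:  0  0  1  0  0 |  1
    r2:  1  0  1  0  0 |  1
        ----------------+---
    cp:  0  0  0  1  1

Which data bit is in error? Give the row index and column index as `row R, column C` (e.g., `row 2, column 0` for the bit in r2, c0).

Recompute each row's even parity and compare to rp:
  r0: data parity 0, sent rp 0 → ok
  r1: data parity 1, sent rp 1 → ok
  r2: data parity 0, sent rp 1 → mismatch
Recompute each column's even parity and compare to cp:
  c0: data parity 0, sent cp 0 → ok
  c1: data parity 1, sent cp 0 → mismatch
  c2: data parity 0, sent cp 0 → ok
  c3: data parity 1, sent cp 1 → ok
  c4: data parity 1, sent cp 1 → ok
Exactly one row (r2) and one column (c1) fail → the flipped bit is at their intersection.

row 2, column 1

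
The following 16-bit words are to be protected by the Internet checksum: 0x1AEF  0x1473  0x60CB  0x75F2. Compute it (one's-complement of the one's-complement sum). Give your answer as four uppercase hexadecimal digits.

One's-complement addition (fold any carry out of bit 15 back into bit 0):
  0x1AEF + 0x1473 = 0x02F62
  0x2F62 + 0x60CB = 0x0902D
  0x902D + 0x75F2 = 0x1061F → wrap carry → 0x0620
One's-complement sum = 0x0620.
Checksum = ~0x0620 & 0xFFFF = 0xF9DF.

F9DF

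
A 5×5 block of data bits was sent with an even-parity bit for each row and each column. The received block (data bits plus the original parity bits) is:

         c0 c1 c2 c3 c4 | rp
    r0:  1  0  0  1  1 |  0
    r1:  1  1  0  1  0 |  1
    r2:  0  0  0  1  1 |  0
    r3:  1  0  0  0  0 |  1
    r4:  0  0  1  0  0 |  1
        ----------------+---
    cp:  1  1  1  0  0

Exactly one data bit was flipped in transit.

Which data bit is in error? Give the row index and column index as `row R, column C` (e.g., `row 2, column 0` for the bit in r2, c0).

row 0, column 3

Recompute each row's even parity and compare to rp:
  r0: data parity 1, sent rp 0 → mismatch
  r1: data parity 1, sent rp 1 → ok
  r2: data parity 0, sent rp 0 → ok
  r3: data parity 1, sent rp 1 → ok
  r4: data parity 1, sent rp 1 → ok
Recompute each column's even parity and compare to cp:
  c0: data parity 1, sent cp 1 → ok
  c1: data parity 1, sent cp 1 → ok
  c2: data parity 1, sent cp 1 → ok
  c3: data parity 1, sent cp 0 → mismatch
  c4: data parity 0, sent cp 0 → ok
Exactly one row (r0) and one column (c3) fail → the flipped bit is at their intersection.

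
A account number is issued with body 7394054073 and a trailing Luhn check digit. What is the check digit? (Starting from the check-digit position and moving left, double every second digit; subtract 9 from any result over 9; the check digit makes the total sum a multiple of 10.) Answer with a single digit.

2

Partial digits right→left: 3 7 0 4 5 0 4 9 3 7
Double every second digit counting from the check-digit position (so the 1st, 3rd, 5th, ... of the partial from the right).
  doubled (with −9 where >9): 6 0 1 8 6 → sum 21
  kept as-is: 7 4 0 9 7 → sum 27
Total = 21 + 27 = 48.
Check digit = (10 − (48 mod 10)) mod 10 = 2.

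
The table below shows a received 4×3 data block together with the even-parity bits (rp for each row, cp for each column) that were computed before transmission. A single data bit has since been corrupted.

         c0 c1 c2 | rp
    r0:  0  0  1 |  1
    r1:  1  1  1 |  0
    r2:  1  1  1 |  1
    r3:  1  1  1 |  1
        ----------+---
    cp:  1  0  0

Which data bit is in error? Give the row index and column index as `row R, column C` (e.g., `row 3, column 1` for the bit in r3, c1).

row 1, column 1

Recompute each row's even parity and compare to rp:
  r0: data parity 1, sent rp 1 → ok
  r1: data parity 1, sent rp 0 → mismatch
  r2: data parity 1, sent rp 1 → ok
  r3: data parity 1, sent rp 1 → ok
Recompute each column's even parity and compare to cp:
  c0: data parity 1, sent cp 1 → ok
  c1: data parity 1, sent cp 0 → mismatch
  c2: data parity 0, sent cp 0 → ok
Exactly one row (r1) and one column (c1) fail → the flipped bit is at their intersection.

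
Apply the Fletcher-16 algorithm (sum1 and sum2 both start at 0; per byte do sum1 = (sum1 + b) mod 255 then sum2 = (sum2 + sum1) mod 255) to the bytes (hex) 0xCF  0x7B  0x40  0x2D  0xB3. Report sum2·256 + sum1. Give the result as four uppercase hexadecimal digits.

CB6C

Running sums (mod 255):
  after byte 0 (0xCF): sum1=207, sum2=207
  after byte 1 (0x7B): sum1=75, sum2=27
  after byte 2 (0x40): sum1=139, sum2=166
  after byte 3 (0x2D): sum1=184, sum2=95
  after byte 4 (0xB3): sum1=108, sum2=203
Checksum = sum2·256 + sum1 = 203·256 + 108 = 52076 = 0xCB6C.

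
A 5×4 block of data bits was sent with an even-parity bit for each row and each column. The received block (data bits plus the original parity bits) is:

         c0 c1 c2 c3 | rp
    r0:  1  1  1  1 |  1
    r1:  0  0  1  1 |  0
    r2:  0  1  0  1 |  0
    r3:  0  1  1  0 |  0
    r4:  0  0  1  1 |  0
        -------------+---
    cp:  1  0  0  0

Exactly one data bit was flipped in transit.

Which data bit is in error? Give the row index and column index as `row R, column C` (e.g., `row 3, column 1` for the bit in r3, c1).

row 0, column 1

Recompute each row's even parity and compare to rp:
  r0: data parity 0, sent rp 1 → mismatch
  r1: data parity 0, sent rp 0 → ok
  r2: data parity 0, sent rp 0 → ok
  r3: data parity 0, sent rp 0 → ok
  r4: data parity 0, sent rp 0 → ok
Recompute each column's even parity and compare to cp:
  c0: data parity 1, sent cp 1 → ok
  c1: data parity 1, sent cp 0 → mismatch
  c2: data parity 0, sent cp 0 → ok
  c3: data parity 0, sent cp 0 → ok
Exactly one row (r0) and one column (c1) fail → the flipped bit is at their intersection.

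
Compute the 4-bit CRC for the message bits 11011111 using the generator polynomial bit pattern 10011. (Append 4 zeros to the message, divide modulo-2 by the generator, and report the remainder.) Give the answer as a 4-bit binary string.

1110

Append 4 zeros: 110111110000. Divide by 10011 (XOR where the leading bit is 1):
  pos 0: 11011 XOR 10011 = 01000
  pos 1: 10001 XOR 10011 = 00010
  pos 4: 10110 XOR 10011 = 00101
  pos 6: 10100 XOR 10011 = 00111
Remainder (last 4 bits) = 1110. This is the CRC / FCS.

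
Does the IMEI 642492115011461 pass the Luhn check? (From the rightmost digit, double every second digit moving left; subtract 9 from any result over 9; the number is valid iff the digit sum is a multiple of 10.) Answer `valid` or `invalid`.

invalid

From the right, keep odd positions and double even positions (subtract 9 from any doubled value over 9):
  doubled (positions 2,4,...): 3 2 0 2 4 8 8 → sum 27
  kept (positions 1,3,...): 1 4 1 5 1 9 2 6 → sum 29
Total = 56.
56 mod 10 = 6, so the number is invalid.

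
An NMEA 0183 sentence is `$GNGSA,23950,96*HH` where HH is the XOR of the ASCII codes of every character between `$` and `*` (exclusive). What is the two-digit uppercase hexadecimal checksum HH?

XOR the ASCII codes of the payload characters:
  'G' = 0x47 → acc = 0x47
  'N' = 0x4E → acc = 0x09
  'G' = 0x47 → acc = 0x4E
  'S' = 0x53 → acc = 0x1D
  'A' = 0x41 → acc = 0x5C
  ',' = 0x2C → acc = 0x70
  '2' = 0x32 → acc = 0x42
  '3' = 0x33 → acc = 0x71
  '9' = 0x39 → acc = 0x48
  '5' = 0x35 → acc = 0x7D
  '0' = 0x30 → acc = 0x4D
  ',' = 0x2C → acc = 0x61
  '9' = 0x39 → acc = 0x58
  '6' = 0x36 → acc = 0x6E
Checksum = 0x6E.

6E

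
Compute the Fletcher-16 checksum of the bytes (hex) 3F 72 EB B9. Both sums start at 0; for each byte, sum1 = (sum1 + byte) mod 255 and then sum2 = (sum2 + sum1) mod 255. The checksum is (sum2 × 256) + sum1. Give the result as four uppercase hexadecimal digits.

E557

Running sums (mod 255):
  after byte 0 (3F): sum1=63, sum2=63
  after byte 1 (72): sum1=177, sum2=240
  after byte 2 (EB): sum1=157, sum2=142
  after byte 3 (B9): sum1=87, sum2=229
Checksum = sum2·256 + sum1 = 229·256 + 87 = 58711 = 0xE557.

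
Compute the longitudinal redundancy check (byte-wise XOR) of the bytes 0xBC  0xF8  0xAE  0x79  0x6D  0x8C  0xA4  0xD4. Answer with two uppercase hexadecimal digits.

XOR the bytes together:
  start with 0xBC
  0xBC ⊕ 0xF8 = 0x44
  0x44 ⊕ 0xAE = 0xEA
  0xEA ⊕ 0x79 = 0x93
  0x93 ⊕ 0x6D = 0xFE
  0xFE ⊕ 0x8C = 0x72
  0x72 ⊕ 0xA4 = 0xD6
  0xD6 ⊕ 0xD4 = 0x02

02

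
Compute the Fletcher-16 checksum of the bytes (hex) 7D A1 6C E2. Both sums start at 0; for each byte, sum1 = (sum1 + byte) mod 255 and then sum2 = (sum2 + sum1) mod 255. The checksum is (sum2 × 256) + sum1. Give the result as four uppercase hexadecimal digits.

966E

Running sums (mod 255):
  after byte 0 (7D): sum1=125, sum2=125
  after byte 1 (A1): sum1=31, sum2=156
  after byte 2 (6C): sum1=139, sum2=40
  after byte 3 (E2): sum1=110, sum2=150
Checksum = sum2·256 + sum1 = 150·256 + 110 = 38510 = 0x966E.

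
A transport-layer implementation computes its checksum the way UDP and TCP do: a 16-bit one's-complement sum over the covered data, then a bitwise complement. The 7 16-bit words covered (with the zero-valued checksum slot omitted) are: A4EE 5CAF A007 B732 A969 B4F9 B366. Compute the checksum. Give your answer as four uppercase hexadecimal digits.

955D

One's-complement addition (fold any carry out of bit 15 back into bit 0):
  0xA4EE + 0x5CAF = 0x1019D → wrap carry → 0x019E
  0x019E + 0xA007 = 0x0A1A5
  0xA1A5 + 0xB732 = 0x158D7 → wrap carry → 0x58D8
  0x58D8 + 0xA969 = 0x10241 → wrap carry → 0x0242
  0x0242 + 0xB4F9 = 0x0B73B
  0xB73B + 0xB366 = 0x16AA1 → wrap carry → 0x6AA2
One's-complement sum = 0x6AA2.
Checksum = ~0x6AA2 & 0xFFFF = 0x955D.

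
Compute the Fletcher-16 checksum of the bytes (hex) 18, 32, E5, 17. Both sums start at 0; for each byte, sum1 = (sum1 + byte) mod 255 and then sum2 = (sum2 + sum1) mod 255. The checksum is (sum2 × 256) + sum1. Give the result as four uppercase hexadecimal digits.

Running sums (mod 255):
  after byte 0 (18): sum1=24, sum2=24
  after byte 1 (32): sum1=74, sum2=98
  after byte 2 (E5): sum1=48, sum2=146
  after byte 3 (17): sum1=71, sum2=217
Checksum = sum2·256 + sum1 = 217·256 + 71 = 55623 = 0xD947.

D947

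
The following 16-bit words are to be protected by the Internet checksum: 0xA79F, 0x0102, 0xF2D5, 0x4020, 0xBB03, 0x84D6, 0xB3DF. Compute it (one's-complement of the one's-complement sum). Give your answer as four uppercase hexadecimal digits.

30AE

One's-complement addition (fold any carry out of bit 15 back into bit 0):
  0xA79F + 0x0102 = 0x0A8A1
  0xA8A1 + 0xF2D5 = 0x19B76 → wrap carry → 0x9B77
  0x9B77 + 0x4020 = 0x0DB97
  0xDB97 + 0xBB03 = 0x1969A → wrap carry → 0x969B
  0x969B + 0x84D6 = 0x11B71 → wrap carry → 0x1B72
  0x1B72 + 0xB3DF = 0x0CF51
One's-complement sum = 0xCF51.
Checksum = ~0xCF51 & 0xFFFF = 0x30AE.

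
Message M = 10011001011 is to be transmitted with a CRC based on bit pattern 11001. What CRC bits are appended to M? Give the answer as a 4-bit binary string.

1110

Append 4 zeros: 100110010110000. Divide by 11001 (XOR where the leading bit is 1):
  pos 0: 10011 XOR 11001 = 01010
  pos 1: 10100 XOR 11001 = 01101
  pos 2: 11010 XOR 11001 = 00011
  pos 5: 11101 XOR 11001 = 00100
  pos 7: 10010 XOR 11001 = 01011
  pos 8: 10110 XOR 11001 = 01111
  pos 9: 11110 XOR 11001 = 00111
Remainder (last 4 bits) = 1110. This is the CRC / FCS.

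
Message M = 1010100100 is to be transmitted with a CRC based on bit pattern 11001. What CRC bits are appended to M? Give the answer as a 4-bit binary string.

0001

Append 4 zeros: 10101001000000. Divide by 11001 (XOR where the leading bit is 1):
  pos 0: 10101 XOR 11001 = 01100
  pos 1: 11000 XOR 11001 = 00001
  pos 5: 10100 XOR 11001 = 01101
  pos 6: 11010 XOR 11001 = 00011
  pos 9: 11000 XOR 11001 = 00001
Remainder (last 4 bits) = 0001. This is the CRC / FCS.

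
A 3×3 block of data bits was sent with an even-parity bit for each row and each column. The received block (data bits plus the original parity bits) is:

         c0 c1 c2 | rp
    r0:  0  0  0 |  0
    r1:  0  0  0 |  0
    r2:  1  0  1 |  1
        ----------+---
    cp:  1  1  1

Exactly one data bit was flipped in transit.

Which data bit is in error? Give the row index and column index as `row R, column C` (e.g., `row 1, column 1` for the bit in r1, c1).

Recompute each row's even parity and compare to rp:
  r0: data parity 0, sent rp 0 → ok
  r1: data parity 0, sent rp 0 → ok
  r2: data parity 0, sent rp 1 → mismatch
Recompute each column's even parity and compare to cp:
  c0: data parity 1, sent cp 1 → ok
  c1: data parity 0, sent cp 1 → mismatch
  c2: data parity 1, sent cp 1 → ok
Exactly one row (r2) and one column (c1) fail → the flipped bit is at their intersection.

row 2, column 1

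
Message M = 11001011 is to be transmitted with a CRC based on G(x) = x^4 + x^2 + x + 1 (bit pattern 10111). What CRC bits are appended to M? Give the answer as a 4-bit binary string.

Append 4 zeros: 110010110000. Divide by 10111 (XOR where the leading bit is 1):
  pos 0: 11001 XOR 10111 = 01110
  pos 1: 11100 XOR 10111 = 01011
  pos 2: 10111 XOR 10111 = 00000
  pos 7: 10000 XOR 10111 = 00111
Remainder (last 4 bits) = 0111. This is the CRC / FCS.

0111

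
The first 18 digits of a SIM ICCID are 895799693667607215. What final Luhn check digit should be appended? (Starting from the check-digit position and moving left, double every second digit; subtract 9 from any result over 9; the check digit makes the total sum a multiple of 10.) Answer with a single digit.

Partial digits right→left: 5 1 2 7 0 6 7 6 6 3 9 6 9 9 7 5 9 8
Double every second digit counting from the check-digit position (so the 1st, 3rd, 5th, ... of the partial from the right).
  doubled (with −9 where >9): 1 4 0 5 3 9 9 5 9 → sum 45
  kept as-is: 1 7 6 6 3 6 9 5 8 → sum 51
Total = 45 + 51 = 96.
Check digit = (10 − (96 mod 10)) mod 10 = 4.

4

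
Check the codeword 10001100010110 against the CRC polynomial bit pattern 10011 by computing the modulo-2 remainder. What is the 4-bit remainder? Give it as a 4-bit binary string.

0111

Modulo-2 division of 10001100010110 by 10011:
  pos 0: 10001 XOR 10011 = 00010
  pos 3: 10100 XOR 10011 = 00111
  pos 5: 11101 XOR 10011 = 01110
  pos 6: 11100 XOR 10011 = 01111
  pos 7: 11111 XOR 10011 = 01100
  pos 8: 11001 XOR 10011 = 01010
  pos 9: 10100 XOR 10011 = 00111
Remainder = 0111 (nonzero — an error is detected).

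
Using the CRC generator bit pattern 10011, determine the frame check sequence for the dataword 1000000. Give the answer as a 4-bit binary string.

0111

Append 4 zeros: 10000000000. Divide by 10011 (XOR where the leading bit is 1):
  pos 0: 10000 XOR 10011 = 00011
  pos 3: 11000 XOR 10011 = 01011
  pos 4: 10110 XOR 10011 = 00101
  pos 6: 10100 XOR 10011 = 00111
Remainder (last 4 bits) = 0111. This is the CRC / FCS.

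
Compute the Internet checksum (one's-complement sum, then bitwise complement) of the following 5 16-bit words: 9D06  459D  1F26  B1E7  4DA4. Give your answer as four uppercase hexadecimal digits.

One's-complement addition (fold any carry out of bit 15 back into bit 0):
  0x9D06 + 0x459D = 0x0E2A3
  0xE2A3 + 0x1F26 = 0x101C9 → wrap carry → 0x01CA
  0x01CA + 0xB1E7 = 0x0B3B1
  0xB3B1 + 0x4DA4 = 0x10155 → wrap carry → 0x0156
One's-complement sum = 0x0156.
Checksum = ~0x0156 & 0xFFFF = 0xFEA9.

FEA9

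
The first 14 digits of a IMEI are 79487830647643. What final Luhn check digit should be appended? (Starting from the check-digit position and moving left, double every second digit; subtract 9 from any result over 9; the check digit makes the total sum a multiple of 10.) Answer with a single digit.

Partial digits right→left: 3 4 6 7 4 6 0 3 8 7 8 4 9 7
Double every second digit counting from the check-digit position (so the 1st, 3rd, 5th, ... of the partial from the right).
  doubled (with −9 where >9): 6 3 8 0 7 7 9 → sum 40
  kept as-is: 4 7 6 3 7 4 7 → sum 38
Total = 40 + 38 = 78.
Check digit = (10 − (78 mod 10)) mod 10 = 2.

2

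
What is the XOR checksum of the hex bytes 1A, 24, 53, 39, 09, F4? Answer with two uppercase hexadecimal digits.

XOR the bytes together:
  start with 0x1A
  0x1A ⊕ 0x24 = 0x3E
  0x3E ⊕ 0x53 = 0x6D
  0x6D ⊕ 0x39 = 0x54
  0x54 ⊕ 0x09 = 0x5D
  0x5D ⊕ 0xF4 = 0xA9

A9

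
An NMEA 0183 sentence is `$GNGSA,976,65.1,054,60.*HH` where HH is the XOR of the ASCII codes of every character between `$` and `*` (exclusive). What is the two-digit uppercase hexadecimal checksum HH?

XOR the ASCII codes of the payload characters:
  'G' = 0x47 → acc = 0x47
  'N' = 0x4E → acc = 0x09
  'G' = 0x47 → acc = 0x4E
  'S' = 0x53 → acc = 0x1D
  'A' = 0x41 → acc = 0x5C
  ',' = 0x2C → acc = 0x70
  '9' = 0x39 → acc = 0x49
  '7' = 0x37 → acc = 0x7E
  '6' = 0x36 → acc = 0x48
  ',' = 0x2C → acc = 0x64
  '6' = 0x36 → acc = 0x52
  '5' = 0x35 → acc = 0x67
  '.' = 0x2E → acc = 0x49
  '1' = 0x31 → acc = 0x78
  ',' = 0x2C → acc = 0x54
  '0' = 0x30 → acc = 0x64
  '5' = 0x35 → acc = 0x51
  '4' = 0x34 → acc = 0x65
  ',' = 0x2C → acc = 0x49
  '6' = 0x36 → acc = 0x7F
  '0' = 0x30 → acc = 0x4F
  '.' = 0x2E → acc = 0x61
Checksum = 0x61.

61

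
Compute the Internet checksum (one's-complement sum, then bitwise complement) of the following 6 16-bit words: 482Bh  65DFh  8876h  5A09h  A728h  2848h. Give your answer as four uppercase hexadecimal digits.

One's-complement addition (fold any carry out of bit 15 back into bit 0):
  0x482B + 0x65DF = 0x0AE0A
  0xAE0A + 0x8876 = 0x13680 → wrap carry → 0x3681
  0x3681 + 0x5A09 = 0x0908A
  0x908A + 0xA728 = 0x137B2 → wrap carry → 0x37B3
  0x37B3 + 0x2848 = 0x05FFB
One's-complement sum = 0x5FFB.
Checksum = ~0x5FFB & 0xFFFF = 0xA004.

A004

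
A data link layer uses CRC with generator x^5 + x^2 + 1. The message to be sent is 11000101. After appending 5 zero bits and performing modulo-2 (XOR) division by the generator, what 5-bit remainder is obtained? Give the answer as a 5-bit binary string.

11000

Append 5 zeros: 1100010100000. Divide by 100101 (XOR where the leading bit is 1):
  pos 0: 110001 XOR 100101 = 010100
  pos 1: 101000 XOR 100101 = 001101
  pos 3: 110110 XOR 100101 = 010011
  pos 4: 100110 XOR 100101 = 000011
Remainder (last 5 bits) = 11000. This is the CRC / FCS.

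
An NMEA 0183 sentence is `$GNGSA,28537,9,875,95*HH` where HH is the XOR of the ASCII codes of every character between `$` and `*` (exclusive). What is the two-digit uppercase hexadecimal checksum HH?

68

XOR the ASCII codes of the payload characters:
  'G' = 0x47 → acc = 0x47
  'N' = 0x4E → acc = 0x09
  'G' = 0x47 → acc = 0x4E
  'S' = 0x53 → acc = 0x1D
  'A' = 0x41 → acc = 0x5C
  ',' = 0x2C → acc = 0x70
  '2' = 0x32 → acc = 0x42
  '8' = 0x38 → acc = 0x7A
  '5' = 0x35 → acc = 0x4F
  '3' = 0x33 → acc = 0x7C
  '7' = 0x37 → acc = 0x4B
  ',' = 0x2C → acc = 0x67
  '9' = 0x39 → acc = 0x5E
  ',' = 0x2C → acc = 0x72
  '8' = 0x38 → acc = 0x4A
  '7' = 0x37 → acc = 0x7D
  '5' = 0x35 → acc = 0x48
  ',' = 0x2C → acc = 0x64
  '9' = 0x39 → acc = 0x5D
  '5' = 0x35 → acc = 0x68
Checksum = 0x68.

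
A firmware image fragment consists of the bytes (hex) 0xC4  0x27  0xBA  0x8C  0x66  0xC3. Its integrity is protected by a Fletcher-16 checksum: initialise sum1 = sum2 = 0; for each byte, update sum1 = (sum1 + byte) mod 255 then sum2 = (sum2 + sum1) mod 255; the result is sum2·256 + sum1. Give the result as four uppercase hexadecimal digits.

Running sums (mod 255):
  after byte 0 (0xC4): sum1=196, sum2=196
  after byte 1 (0x27): sum1=235, sum2=176
  after byte 2 (0xBA): sum1=166, sum2=87
  after byte 3 (0x8C): sum1=51, sum2=138
  after byte 4 (0x66): sum1=153, sum2=36
  after byte 5 (0xC3): sum1=93, sum2=129
Checksum = sum2·256 + sum1 = 129·256 + 93 = 33117 = 0x815D.

815D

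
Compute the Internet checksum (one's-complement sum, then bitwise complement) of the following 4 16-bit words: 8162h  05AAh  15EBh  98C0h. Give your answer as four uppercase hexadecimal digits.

CA47

One's-complement addition (fold any carry out of bit 15 back into bit 0):
  0x8162 + 0x05AA = 0x0870C
  0x870C + 0x15EB = 0x09CF7
  0x9CF7 + 0x98C0 = 0x135B7 → wrap carry → 0x35B8
One's-complement sum = 0x35B8.
Checksum = ~0x35B8 & 0xFFFF = 0xCA47.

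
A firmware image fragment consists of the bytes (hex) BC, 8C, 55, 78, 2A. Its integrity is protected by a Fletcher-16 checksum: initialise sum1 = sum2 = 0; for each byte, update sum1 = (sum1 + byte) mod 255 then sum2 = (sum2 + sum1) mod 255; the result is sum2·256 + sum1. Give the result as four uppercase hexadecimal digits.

Running sums (mod 255):
  after byte 0 (BC): sum1=188, sum2=188
  after byte 1 (8C): sum1=73, sum2=6
  after byte 2 (55): sum1=158, sum2=164
  after byte 3 (78): sum1=23, sum2=187
  after byte 4 (2A): sum1=65, sum2=252
Checksum = sum2·256 + sum1 = 252·256 + 65 = 64577 = 0xFC41.

FC41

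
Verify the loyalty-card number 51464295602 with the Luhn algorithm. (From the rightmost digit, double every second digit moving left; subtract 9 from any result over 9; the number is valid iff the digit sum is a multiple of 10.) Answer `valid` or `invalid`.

From the right, keep odd positions and double even positions (subtract 9 from any doubled value over 9):
  doubled (positions 2,4,...): 0 1 4 3 2 → sum 10
  kept (positions 1,3,...): 2 6 9 4 4 5 → sum 30
Total = 40.
40 mod 10 = 0, so the number is valid.

valid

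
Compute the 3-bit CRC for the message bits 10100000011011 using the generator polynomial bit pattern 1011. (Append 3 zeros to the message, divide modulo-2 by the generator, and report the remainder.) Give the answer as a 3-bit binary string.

Append 3 zeros: 10100000011011000. Divide by 1011 (XOR where the leading bit is 1):
  pos 0: 1010 XOR 1011 = 0001
  pos 3: 1000 XOR 1011 = 0011
  pos 5: 1100 XOR 1011 = 0111
  pos 6: 1111 XOR 1011 = 0100
  pos 7: 1001 XOR 1011 = 0010
  pos 9: 1001 XOR 1011 = 0010
  pos 11: 1010 XOR 1011 = 0001
Remainder (last 3 bits) = 100. This is the CRC / FCS.

100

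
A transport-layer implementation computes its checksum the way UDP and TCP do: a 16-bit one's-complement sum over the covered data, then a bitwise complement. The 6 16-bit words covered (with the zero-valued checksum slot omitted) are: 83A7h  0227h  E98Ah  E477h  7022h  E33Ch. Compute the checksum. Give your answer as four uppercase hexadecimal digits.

58CF

One's-complement addition (fold any carry out of bit 15 back into bit 0):
  0x83A7 + 0x0227 = 0x085CE
  0x85CE + 0xE98A = 0x16F58 → wrap carry → 0x6F59
  0x6F59 + 0xE477 = 0x153D0 → wrap carry → 0x53D1
  0x53D1 + 0x7022 = 0x0C3F3
  0xC3F3 + 0xE33C = 0x1A72F → wrap carry → 0xA730
One's-complement sum = 0xA730.
Checksum = ~0xA730 & 0xFFFF = 0x58CF.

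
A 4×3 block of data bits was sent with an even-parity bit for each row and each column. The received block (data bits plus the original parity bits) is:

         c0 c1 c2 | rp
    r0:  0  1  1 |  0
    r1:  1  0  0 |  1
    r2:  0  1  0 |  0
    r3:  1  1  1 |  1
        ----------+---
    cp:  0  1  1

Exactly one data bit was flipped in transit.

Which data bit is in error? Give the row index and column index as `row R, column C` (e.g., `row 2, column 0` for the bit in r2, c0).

row 2, column 2

Recompute each row's even parity and compare to rp:
  r0: data parity 0, sent rp 0 → ok
  r1: data parity 1, sent rp 1 → ok
  r2: data parity 1, sent rp 0 → mismatch
  r3: data parity 1, sent rp 1 → ok
Recompute each column's even parity and compare to cp:
  c0: data parity 0, sent cp 0 → ok
  c1: data parity 1, sent cp 1 → ok
  c2: data parity 0, sent cp 1 → mismatch
Exactly one row (r2) and one column (c2) fail → the flipped bit is at their intersection.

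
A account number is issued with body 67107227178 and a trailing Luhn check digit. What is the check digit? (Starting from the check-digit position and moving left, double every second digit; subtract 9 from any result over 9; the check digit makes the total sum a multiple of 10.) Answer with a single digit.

4

Partial digits right→left: 8 7 1 7 2 2 7 0 1 7 6
Double every second digit counting from the check-digit position (so the 1st, 3rd, 5th, ... of the partial from the right).
  doubled (with −9 where >9): 7 2 4 5 2 3 → sum 23
  kept as-is: 7 7 2 0 7 → sum 23
Total = 23 + 23 = 46.
Check digit = (10 − (46 mod 10)) mod 10 = 4.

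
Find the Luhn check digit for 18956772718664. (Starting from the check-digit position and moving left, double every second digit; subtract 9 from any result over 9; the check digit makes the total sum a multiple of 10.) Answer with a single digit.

Partial digits right→left: 4 6 6 8 1 7 2 7 7 6 5 9 8 1
Double every second digit counting from the check-digit position (so the 1st, 3rd, 5th, ... of the partial from the right).
  doubled (with −9 where >9): 8 3 2 4 5 1 7 → sum 30
  kept as-is: 6 8 7 7 6 9 1 → sum 44
Total = 30 + 44 = 74.
Check digit = (10 − (74 mod 10)) mod 10 = 6.

6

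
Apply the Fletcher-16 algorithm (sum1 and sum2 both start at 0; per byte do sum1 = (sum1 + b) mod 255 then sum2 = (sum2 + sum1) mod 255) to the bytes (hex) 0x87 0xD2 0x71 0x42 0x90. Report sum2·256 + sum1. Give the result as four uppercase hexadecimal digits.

5A9E

Running sums (mod 255):
  after byte 0 (0x87): sum1=135, sum2=135
  after byte 1 (0xD2): sum1=90, sum2=225
  after byte 2 (0x71): sum1=203, sum2=173
  after byte 3 (0x42): sum1=14, sum2=187
  after byte 4 (0x90): sum1=158, sum2=90
Checksum = sum2·256 + sum1 = 90·256 + 158 = 23198 = 0x5A9E.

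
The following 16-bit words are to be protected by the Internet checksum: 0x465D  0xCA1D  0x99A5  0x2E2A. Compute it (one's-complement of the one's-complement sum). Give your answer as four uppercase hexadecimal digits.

27B5

One's-complement addition (fold any carry out of bit 15 back into bit 0):
  0x465D + 0xCA1D = 0x1107A → wrap carry → 0x107B
  0x107B + 0x99A5 = 0x0AA20
  0xAA20 + 0x2E2A = 0x0D84A
One's-complement sum = 0xD84A.
Checksum = ~0xD84A & 0xFFFF = 0x27B5.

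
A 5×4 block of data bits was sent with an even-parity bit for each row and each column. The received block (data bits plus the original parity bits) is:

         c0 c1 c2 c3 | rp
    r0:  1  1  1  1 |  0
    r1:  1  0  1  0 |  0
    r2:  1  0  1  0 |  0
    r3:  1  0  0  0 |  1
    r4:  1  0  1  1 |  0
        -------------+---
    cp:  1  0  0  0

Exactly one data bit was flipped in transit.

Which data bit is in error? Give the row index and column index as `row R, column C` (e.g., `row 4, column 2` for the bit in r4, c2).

Recompute each row's even parity and compare to rp:
  r0: data parity 0, sent rp 0 → ok
  r1: data parity 0, sent rp 0 → ok
  r2: data parity 0, sent rp 0 → ok
  r3: data parity 1, sent rp 1 → ok
  r4: data parity 1, sent rp 0 → mismatch
Recompute each column's even parity and compare to cp:
  c0: data parity 1, sent cp 1 → ok
  c1: data parity 1, sent cp 0 → mismatch
  c2: data parity 0, sent cp 0 → ok
  c3: data parity 0, sent cp 0 → ok
Exactly one row (r4) and one column (c1) fail → the flipped bit is at their intersection.

row 4, column 1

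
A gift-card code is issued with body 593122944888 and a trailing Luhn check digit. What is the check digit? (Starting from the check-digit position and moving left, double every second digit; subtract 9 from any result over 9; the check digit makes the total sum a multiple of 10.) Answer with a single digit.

2

Partial digits right→left: 8 8 8 4 4 9 2 2 1 3 9 5
Double every second digit counting from the check-digit position (so the 1st, 3rd, 5th, ... of the partial from the right).
  doubled (with −9 where >9): 7 7 8 4 2 9 → sum 37
  kept as-is: 8 4 9 2 3 5 → sum 31
Total = 37 + 31 = 68.
Check digit = (10 − (68 mod 10)) mod 10 = 2.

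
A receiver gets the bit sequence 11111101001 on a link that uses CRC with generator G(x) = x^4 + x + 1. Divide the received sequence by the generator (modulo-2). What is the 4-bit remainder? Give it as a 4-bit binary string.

Modulo-2 division of 11111101001 by 10011:
  pos 0: 11111 XOR 10011 = 01100
  pos 1: 11001 XOR 10011 = 01010
  pos 2: 10100 XOR 10011 = 00111
  pos 4: 11110 XOR 10011 = 01101
  pos 5: 11010 XOR 10011 = 01001
  pos 6: 10011 XOR 10011 = 00000
Remainder = 0000 (zero — the frame passes the CRC check).

0000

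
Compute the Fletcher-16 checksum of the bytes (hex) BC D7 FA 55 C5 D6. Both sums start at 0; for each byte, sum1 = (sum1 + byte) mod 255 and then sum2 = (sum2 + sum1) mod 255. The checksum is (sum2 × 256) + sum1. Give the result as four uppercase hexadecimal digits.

Running sums (mod 255):
  after byte 0 (BC): sum1=188, sum2=188
  after byte 1 (D7): sum1=148, sum2=81
  after byte 2 (FA): sum1=143, sum2=224
  after byte 3 (55): sum1=228, sum2=197
  after byte 4 (C5): sum1=170, sum2=112
  after byte 5 (D6): sum1=129, sum2=241
Checksum = sum2·256 + sum1 = 241·256 + 129 = 61825 = 0xF181.

F181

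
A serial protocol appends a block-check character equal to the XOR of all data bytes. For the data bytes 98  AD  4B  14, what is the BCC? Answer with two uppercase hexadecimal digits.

XOR the bytes together:
  start with 0x98
  0x98 ⊕ 0xAD = 0x35
  0x35 ⊕ 0x4B = 0x7E
  0x7E ⊕ 0x14 = 0x6A

6A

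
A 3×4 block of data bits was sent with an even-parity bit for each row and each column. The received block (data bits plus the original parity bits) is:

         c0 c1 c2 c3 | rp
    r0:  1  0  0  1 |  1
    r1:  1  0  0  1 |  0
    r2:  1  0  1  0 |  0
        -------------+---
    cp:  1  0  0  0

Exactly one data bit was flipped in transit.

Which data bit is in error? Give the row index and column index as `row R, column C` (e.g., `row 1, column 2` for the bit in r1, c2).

row 0, column 2

Recompute each row's even parity and compare to rp:
  r0: data parity 0, sent rp 1 → mismatch
  r1: data parity 0, sent rp 0 → ok
  r2: data parity 0, sent rp 0 → ok
Recompute each column's even parity and compare to cp:
  c0: data parity 1, sent cp 1 → ok
  c1: data parity 0, sent cp 0 → ok
  c2: data parity 1, sent cp 0 → mismatch
  c3: data parity 0, sent cp 0 → ok
Exactly one row (r0) and one column (c2) fail → the flipped bit is at their intersection.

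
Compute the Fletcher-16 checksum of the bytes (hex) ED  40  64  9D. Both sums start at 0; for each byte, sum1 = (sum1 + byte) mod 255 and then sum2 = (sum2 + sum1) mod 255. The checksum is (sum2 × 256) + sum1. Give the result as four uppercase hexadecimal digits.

DE30

Running sums (mod 255):
  after byte 0 (ED): sum1=237, sum2=237
  after byte 1 (40): sum1=46, sum2=28
  after byte 2 (64): sum1=146, sum2=174
  after byte 3 (9D): sum1=48, sum2=222
Checksum = sum2·256 + sum1 = 222·256 + 48 = 56880 = 0xDE30.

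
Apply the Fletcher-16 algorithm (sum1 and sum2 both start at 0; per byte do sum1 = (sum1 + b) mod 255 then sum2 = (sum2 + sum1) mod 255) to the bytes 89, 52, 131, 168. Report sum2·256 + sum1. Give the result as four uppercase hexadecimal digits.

B1B9

Running sums (mod 255):
  after byte 0 (89): sum1=89, sum2=89
  after byte 1 (52): sum1=141, sum2=230
  after byte 2 (131): sum1=17, sum2=247
  after byte 3 (168): sum1=185, sum2=177
Checksum = sum2·256 + sum1 = 177·256 + 185 = 45497 = 0xB1B9.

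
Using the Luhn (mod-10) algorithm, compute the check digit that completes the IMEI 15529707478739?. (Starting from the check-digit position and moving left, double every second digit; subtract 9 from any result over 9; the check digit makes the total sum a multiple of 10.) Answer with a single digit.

Partial digits right→left: 9 3 7 8 7 4 7 0 7 9 2 5 5 1
Double every second digit counting from the check-digit position (so the 1st, 3rd, 5th, ... of the partial from the right).
  doubled (with −9 where >9): 9 5 5 5 5 4 1 → sum 34
  kept as-is: 3 8 4 0 9 5 1 → sum 30
Total = 34 + 30 = 64.
Check digit = (10 − (64 mod 10)) mod 10 = 6.

6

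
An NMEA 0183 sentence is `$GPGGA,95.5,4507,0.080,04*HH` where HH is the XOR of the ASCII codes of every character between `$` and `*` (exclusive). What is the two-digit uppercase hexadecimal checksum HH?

XOR the ASCII codes of the payload characters:
  'G' = 0x47 → acc = 0x47
  'P' = 0x50 → acc = 0x17
  'G' = 0x47 → acc = 0x50
  'G' = 0x47 → acc = 0x17
  'A' = 0x41 → acc = 0x56
  ',' = 0x2C → acc = 0x7A
  '9' = 0x39 → acc = 0x43
  '5' = 0x35 → acc = 0x76
  '.' = 0x2E → acc = 0x58
  '5' = 0x35 → acc = 0x6D
  ',' = 0x2C → acc = 0x41
  '4' = 0x34 → acc = 0x75
  '5' = 0x35 → acc = 0x40
  '0' = 0x30 → acc = 0x70
  '7' = 0x37 → acc = 0x47
  ',' = 0x2C → acc = 0x6B
  '0' = 0x30 → acc = 0x5B
  '.' = 0x2E → acc = 0x75
  '0' = 0x30 → acc = 0x45
  '8' = 0x38 → acc = 0x7D
  '0' = 0x30 → acc = 0x4D
  ',' = 0x2C → acc = 0x61
  '0' = 0x30 → acc = 0x51
  '4' = 0x34 → acc = 0x65
Checksum = 0x65.

65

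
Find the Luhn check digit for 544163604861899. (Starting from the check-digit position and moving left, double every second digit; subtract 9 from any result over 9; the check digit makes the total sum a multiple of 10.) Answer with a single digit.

2

Partial digits right→left: 9 9 8 1 6 8 4 0 6 3 6 1 4 4 5
Double every second digit counting from the check-digit position (so the 1st, 3rd, 5th, ... of the partial from the right).
  doubled (with −9 where >9): 9 7 3 8 3 3 8 1 → sum 42
  kept as-is: 9 1 8 0 3 1 4 → sum 26
Total = 42 + 26 = 68.
Check digit = (10 − (68 mod 10)) mod 10 = 2.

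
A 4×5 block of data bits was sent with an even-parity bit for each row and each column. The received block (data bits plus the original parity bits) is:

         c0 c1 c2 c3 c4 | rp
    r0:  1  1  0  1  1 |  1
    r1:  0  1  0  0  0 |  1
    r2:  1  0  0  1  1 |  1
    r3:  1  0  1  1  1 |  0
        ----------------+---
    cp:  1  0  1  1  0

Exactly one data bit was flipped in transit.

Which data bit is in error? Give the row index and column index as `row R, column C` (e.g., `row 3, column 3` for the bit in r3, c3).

Recompute each row's even parity and compare to rp:
  r0: data parity 0, sent rp 1 → mismatch
  r1: data parity 1, sent rp 1 → ok
  r2: data parity 1, sent rp 1 → ok
  r3: data parity 0, sent rp 0 → ok
Recompute each column's even parity and compare to cp:
  c0: data parity 1, sent cp 1 → ok
  c1: data parity 0, sent cp 0 → ok
  c2: data parity 1, sent cp 1 → ok
  c3: data parity 1, sent cp 1 → ok
  c4: data parity 1, sent cp 0 → mismatch
Exactly one row (r0) and one column (c4) fail → the flipped bit is at their intersection.

row 0, column 4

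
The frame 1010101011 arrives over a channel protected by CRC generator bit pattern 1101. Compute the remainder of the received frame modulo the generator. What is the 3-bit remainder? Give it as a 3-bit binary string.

000

Modulo-2 division of 1010101011 by 1101:
  pos 0: 1010 XOR 1101 = 0111
  pos 1: 1111 XOR 1101 = 0010
  pos 3: 1001 XOR 1101 = 0100
  pos 4: 1000 XOR 1101 = 0101
  pos 5: 1011 XOR 1101 = 0110
  pos 6: 1101 XOR 1101 = 0000
Remainder = 000 (zero — the frame passes the CRC check).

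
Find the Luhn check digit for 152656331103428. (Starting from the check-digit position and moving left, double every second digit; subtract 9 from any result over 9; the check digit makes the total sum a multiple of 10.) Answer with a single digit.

Partial digits right→left: 8 2 4 3 0 1 1 3 3 6 5 6 2 5 1
Double every second digit counting from the check-digit position (so the 1st, 3rd, 5th, ... of the partial from the right).
  doubled (with −9 where >9): 7 8 0 2 6 1 4 2 → sum 30
  kept as-is: 2 3 1 3 6 6 5 → sum 26
Total = 30 + 26 = 56.
Check digit = (10 − (56 mod 10)) mod 10 = 4.

4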